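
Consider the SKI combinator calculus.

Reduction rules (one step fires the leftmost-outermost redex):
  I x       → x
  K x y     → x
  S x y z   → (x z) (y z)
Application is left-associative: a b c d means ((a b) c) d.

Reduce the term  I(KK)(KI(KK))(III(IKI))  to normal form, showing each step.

Answer: normal form = K(KI)  (in 6 steps)

Derivation:
  start: I(KK)(KI(KK))(III(IKI))
  [1] KK(KI(KK))(III(IKI))
  [2] K(III(IKI))
  [3] K(II(IKI))
  [4] K(I(IKI))
  [5] K(IKI)
  [6] K(KI)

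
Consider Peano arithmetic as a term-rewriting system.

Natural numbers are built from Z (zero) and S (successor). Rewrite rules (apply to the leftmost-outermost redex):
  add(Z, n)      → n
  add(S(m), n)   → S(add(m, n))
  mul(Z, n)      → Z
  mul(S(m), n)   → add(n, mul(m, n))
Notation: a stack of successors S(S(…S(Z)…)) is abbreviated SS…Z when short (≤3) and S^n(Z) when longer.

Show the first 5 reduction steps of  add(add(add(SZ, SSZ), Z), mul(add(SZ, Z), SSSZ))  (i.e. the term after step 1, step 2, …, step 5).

  start: add(add(add(SZ, SSZ), Z), mul(add(SZ, Z), SSSZ))
  →1  add(add(S(add(Z, SSZ)), Z), mul(add(SZ, Z), SSSZ))
  →2  add(S(add(add(Z, SSZ), Z)), mul(add(SZ, Z), SSSZ))
  →3  S(add(add(add(Z, SSZ), Z), mul(add(SZ, Z), SSSZ)))
  →4  S(add(add(SSZ, Z), mul(add(SZ, Z), SSSZ)))
  →5  S(add(S(add(SZ, Z)), mul(add(SZ, Z), SSSZ)))

Answer: after 5 steps: S(add(S(add(SZ, Z)), mul(add(SZ, Z), SSSZ)))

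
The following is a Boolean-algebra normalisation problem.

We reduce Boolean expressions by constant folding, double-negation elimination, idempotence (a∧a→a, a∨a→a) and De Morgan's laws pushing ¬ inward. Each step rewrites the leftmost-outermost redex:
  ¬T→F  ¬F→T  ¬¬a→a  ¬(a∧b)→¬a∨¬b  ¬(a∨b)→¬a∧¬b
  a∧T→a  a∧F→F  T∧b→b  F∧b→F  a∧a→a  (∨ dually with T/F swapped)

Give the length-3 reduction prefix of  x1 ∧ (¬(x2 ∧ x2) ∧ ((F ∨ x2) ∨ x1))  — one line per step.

Answer: after 3 steps: x1 ∧ (¬x2 ∧ (x2 ∨ x1))

Working:
  start: x1 ∧ (¬(x2 ∧ x2) ∧ ((F ∨ x2) ∨ x1))
  step 1: x1 ∧ ((¬x2 ∨ ¬x2) ∧ ((F ∨ x2) ∨ x1))
  step 2: x1 ∧ (¬x2 ∧ ((F ∨ x2) ∨ x1))
  step 3: x1 ∧ (¬x2 ∧ (x2 ∨ x1))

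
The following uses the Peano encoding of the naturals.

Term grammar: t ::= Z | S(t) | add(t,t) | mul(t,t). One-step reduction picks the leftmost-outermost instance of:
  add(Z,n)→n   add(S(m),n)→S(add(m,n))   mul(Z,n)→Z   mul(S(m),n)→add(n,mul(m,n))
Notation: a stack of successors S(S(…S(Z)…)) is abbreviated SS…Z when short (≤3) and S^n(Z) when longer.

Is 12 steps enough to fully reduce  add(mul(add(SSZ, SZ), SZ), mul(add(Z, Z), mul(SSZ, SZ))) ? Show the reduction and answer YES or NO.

  start: add(mul(add(SSZ, SZ), SZ), mul(add(Z, Z), mul(SSZ, SZ)))
  step 1: add(mul(S(add(SZ, SZ)), SZ), mul(add(Z, Z), mul(SSZ, SZ)))
  step 2: add(add(SZ, mul(add(SZ, SZ), SZ)), mul(add(Z, Z), mul(SSZ, SZ)))
  step 3: add(S(add(Z, mul(add(SZ, SZ), SZ))), mul(add(Z, Z), mul(SSZ, SZ)))
  step 4: S(add(add(Z, mul(add(SZ, SZ), SZ)), mul(add(Z, Z), mul(SSZ, SZ))))
  step 5: S(add(mul(add(SZ, SZ), SZ), mul(add(Z, Z), mul(SSZ, SZ))))
  step 6: S(add(mul(S(add(Z, SZ)), SZ), mul(add(Z, Z), mul(SSZ, SZ))))
  step 7: S(add(add(SZ, mul(add(Z, SZ), SZ)), mul(add(Z, Z), mul(SSZ, SZ))))
  step 8: S(add(S(add(Z, mul(add(Z, SZ), SZ))), mul(add(Z, Z), mul(SSZ, SZ))))
  step 9: S(S(add(add(Z, mul(add(Z, SZ), SZ)), mul(add(Z, Z), mul(SSZ, SZ)))))
  step 10: S(S(add(mul(add(Z, SZ), SZ), mul(add(Z, Z), mul(SSZ, SZ)))))
  step 11: S(S(add(mul(SZ, SZ), mul(add(Z, Z), mul(SSZ, SZ)))))
  step 12: S(S(add(add(SZ, mul(Z, SZ)), mul(add(Z, Z), mul(SSZ, SZ)))))

Answer: NO — after 12 steps the term is S(S(add(add(SZ, mul(Z, SZ)), mul(add(Z, Z), mul(SSZ, SZ))))), not yet normal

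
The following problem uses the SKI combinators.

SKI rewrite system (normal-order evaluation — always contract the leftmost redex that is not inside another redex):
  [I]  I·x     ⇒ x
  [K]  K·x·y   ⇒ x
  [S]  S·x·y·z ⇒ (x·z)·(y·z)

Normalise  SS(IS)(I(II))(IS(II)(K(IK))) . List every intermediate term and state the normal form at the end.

  start: SS(IS)(I(II))(IS(II)(K(IK)))
  [1] S(I(II))(IS(I(II)))(IS(II)(K(IK)))
  [2] I(II)(IS(II)(K(IK)))(IS(I(II))(IS(II)(K(IK))))
  [3] II(IS(II)(K(IK)))(IS(I(II))(IS(II)(K(IK))))
  [4] I(IS(II)(K(IK)))(IS(I(II))(IS(II)(K(IK))))
  [5] IS(II)(K(IK))(IS(I(II))(IS(II)(K(IK))))
  [6] S(II)(K(IK))(IS(I(II))(IS(II)(K(IK))))
  [7] II(IS(I(II))(IS(II)(K(IK))))(K(IK)(IS(I(II))(IS(II)(K(IK)))))
  [8] I(IS(I(II))(IS(II)(K(IK))))(K(IK)(IS(I(II))(IS(II)(K(IK)))))
  [9] IS(I(II))(IS(II)(K(IK)))(K(IK)(IS(I(II))(IS(II)(K(IK)))))
  [10] S(I(II))(IS(II)(K(IK)))(K(IK)(IS(I(II))(IS(II)(K(IK)))))
  [11] I(II)(K(IK)(IS(I(II))(IS(II)(K(IK)))))(IS(II)(K(IK))(K(IK)(IS(I(II))(IS(II)(K(IK))))))
  [12] II(K(IK)(IS(I(II))(IS(II)(K(IK)))))(IS(II)(K(IK))(K(IK)(IS(I(II))(IS(II)(K(IK))))))
  [13] I(K(IK)(IS(I(II))(IS(II)(K(IK)))))(IS(II)(K(IK))(K(IK)(IS(I(II))(IS(II)(K(IK))))))
  [14] K(IK)(IS(I(II))(IS(II)(K(IK))))(IS(II)(K(IK))(K(IK)(IS(I(II))(IS(II)(K(IK))))))
  [15] IK(IS(II)(K(IK))(K(IK)(IS(I(II))(IS(II)(K(IK))))))
  [16] K(IS(II)(K(IK))(K(IK)(IS(I(II))(IS(II)(K(IK))))))
  [17] K(S(II)(K(IK))(K(IK)(IS(I(II))(IS(II)(K(IK))))))
  [18] K(II(K(IK)(IS(I(II))(IS(II)(K(IK)))))(K(IK)(K(IK)(IS(I(II))(IS(II)(K(IK)))))))
  [19] K(I(K(IK)(IS(I(II))(IS(II)(K(IK)))))(K(IK)(K(IK)(IS(I(II))(IS(II)(K(IK)))))))
  [20] K(K(IK)(IS(I(II))(IS(II)(K(IK))))(K(IK)(K(IK)(IS(I(II))(IS(II)(K(IK)))))))
  [21] K(IK(K(IK)(K(IK)(IS(I(II))(IS(II)(K(IK)))))))
  [22] K(K(K(IK)(K(IK)(IS(I(II))(IS(II)(K(IK)))))))
  [23] K(K(IK))
  [24] K(KK)

Answer: normal form = K(KK)  (in 24 steps)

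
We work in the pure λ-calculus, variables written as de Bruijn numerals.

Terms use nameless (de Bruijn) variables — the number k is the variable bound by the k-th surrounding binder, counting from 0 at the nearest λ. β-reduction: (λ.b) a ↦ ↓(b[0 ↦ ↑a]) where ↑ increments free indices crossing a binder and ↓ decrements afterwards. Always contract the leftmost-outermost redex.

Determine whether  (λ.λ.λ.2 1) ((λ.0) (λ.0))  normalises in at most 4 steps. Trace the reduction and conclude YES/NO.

  start: (λ.λ.λ.2 1) ((λ.0) (λ.0))
  step 1: λ.λ.(λ.0) (λ.0) 1
  step 2: λ.λ.(λ.0) 1
  step 3: λ.λ.1

Answer: YES — reaches normal form λ.λ.1 in 3 ≤ 4 steps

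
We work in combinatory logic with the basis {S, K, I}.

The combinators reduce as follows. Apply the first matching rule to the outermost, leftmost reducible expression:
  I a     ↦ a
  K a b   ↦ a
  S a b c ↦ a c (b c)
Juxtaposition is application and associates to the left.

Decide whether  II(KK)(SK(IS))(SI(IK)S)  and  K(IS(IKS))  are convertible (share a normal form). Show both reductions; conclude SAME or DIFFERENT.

Answer: SAME — A ⇓ K(S(KS)), B ⇓ K(S(KS))

Derivation:
Term A:
  start: II(KK)(SK(IS))(SI(IK)S)
  →1  I(KK)(SK(IS))(SI(IK)S)
  →2  KK(SK(IS))(SI(IK)S)
  →3  K(SI(IK)S)
  →4  K(IS(IKS))
  →5  K(S(IKS))
  →6  K(S(KS))

Term B:
  start: K(IS(IKS))
  →1  K(S(IKS))
  →2  K(S(KS))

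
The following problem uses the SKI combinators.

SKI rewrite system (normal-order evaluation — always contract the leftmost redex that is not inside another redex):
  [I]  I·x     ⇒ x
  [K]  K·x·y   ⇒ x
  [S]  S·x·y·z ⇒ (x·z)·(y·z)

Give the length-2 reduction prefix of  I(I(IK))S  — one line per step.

Answer: after 2 steps: IKS

Reduction:
  start: I(I(IK))S
  →1  I(IK)S
  →2  IKS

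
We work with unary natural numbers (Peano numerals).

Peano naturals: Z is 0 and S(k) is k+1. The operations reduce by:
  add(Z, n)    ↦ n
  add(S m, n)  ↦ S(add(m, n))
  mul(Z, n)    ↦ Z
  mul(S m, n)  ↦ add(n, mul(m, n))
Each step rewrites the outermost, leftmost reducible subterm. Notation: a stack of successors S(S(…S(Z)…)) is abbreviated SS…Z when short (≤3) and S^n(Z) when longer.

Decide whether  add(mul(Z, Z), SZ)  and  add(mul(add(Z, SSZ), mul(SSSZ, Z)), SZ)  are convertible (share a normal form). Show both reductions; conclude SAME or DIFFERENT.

Term A:
  start: add(mul(Z, Z), SZ)
  step 1: add(Z, SZ)
  step 2: SZ

Term B:
  start: add(mul(add(Z, SSZ), mul(SSSZ, Z)), SZ)
  step 1: add(mul(SSZ, mul(SSSZ, Z)), SZ)
  step 2: add(add(mul(SSSZ, Z), mul(SZ, mul(SSSZ, Z))), SZ)
  step 3: add(add(add(Z, mul(SSZ, Z)), mul(SZ, mul(SSSZ, Z))), SZ)
  step 4: add(add(mul(SSZ, Z), mul(SZ, mul(SSSZ, Z))), SZ)
  step 5: add(add(add(Z, mul(SZ, Z)), mul(SZ, mul(SSSZ, Z))), SZ)
  step 6: add(add(mul(SZ, Z), mul(SZ, mul(SSSZ, Z))), SZ)
  step 7: add(add(add(Z, mul(Z, Z)), mul(SZ, mul(SSSZ, Z))), SZ)
  step 8: add(add(mul(Z, Z), mul(SZ, mul(SSSZ, Z))), SZ)
  step 9: add(add(Z, mul(SZ, mul(SSSZ, Z))), SZ)
  step 10: add(mul(SZ, mul(SSSZ, Z)), SZ)
  step 11: add(add(mul(SSSZ, Z), mul(Z, mul(SSSZ, Z))), SZ)
  step 12: add(add(add(Z, mul(SSZ, Z)), mul(Z, mul(SSSZ, Z))), SZ)
  step 13: add(add(mul(SSZ, Z), mul(Z, mul(SSSZ, Z))), SZ)
  step 14: add(add(add(Z, mul(SZ, Z)), mul(Z, mul(SSSZ, Z))), SZ)
  step 15: add(add(mul(SZ, Z), mul(Z, mul(SSSZ, Z))), SZ)
  step 16: add(add(add(Z, mul(Z, Z)), mul(Z, mul(SSSZ, Z))), SZ)
  step 17: add(add(mul(Z, Z), mul(Z, mul(SSSZ, Z))), SZ)
  step 18: add(add(Z, mul(Z, mul(SSSZ, Z))), SZ)
  step 19: add(mul(Z, mul(SSSZ, Z)), SZ)
  step 20: add(Z, SZ)
  step 21: SZ

Answer: SAME — A ⇓ SZ, B ⇓ SZ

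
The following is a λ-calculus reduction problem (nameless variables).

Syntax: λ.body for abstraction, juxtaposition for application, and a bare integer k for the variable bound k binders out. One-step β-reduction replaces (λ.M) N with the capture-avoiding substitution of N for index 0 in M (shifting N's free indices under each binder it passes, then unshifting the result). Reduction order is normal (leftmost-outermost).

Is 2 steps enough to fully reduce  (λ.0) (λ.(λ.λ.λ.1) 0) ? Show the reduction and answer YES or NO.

  start: (λ.0) (λ.(λ.λ.λ.1) 0)
  →1  λ.(λ.λ.λ.1) 0
  →2  λ.λ.λ.1

Answer: YES — reaches normal form λ.λ.λ.1 in 2 ≤ 2 steps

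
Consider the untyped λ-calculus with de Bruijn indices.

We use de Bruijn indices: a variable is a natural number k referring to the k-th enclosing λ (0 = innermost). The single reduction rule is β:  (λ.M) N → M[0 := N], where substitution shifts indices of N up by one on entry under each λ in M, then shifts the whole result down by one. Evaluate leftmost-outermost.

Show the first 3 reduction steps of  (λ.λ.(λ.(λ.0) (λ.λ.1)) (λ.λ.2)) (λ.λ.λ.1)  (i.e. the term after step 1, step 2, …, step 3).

  start: (λ.λ.(λ.(λ.0) (λ.λ.1)) (λ.λ.2)) (λ.λ.λ.1)
  step 1: λ.(λ.(λ.0) (λ.λ.1)) (λ.λ.2)
  step 2: λ.(λ.0) (λ.λ.1)
  step 3: λ.λ.λ.1

Answer: after 3 steps: λ.λ.λ.1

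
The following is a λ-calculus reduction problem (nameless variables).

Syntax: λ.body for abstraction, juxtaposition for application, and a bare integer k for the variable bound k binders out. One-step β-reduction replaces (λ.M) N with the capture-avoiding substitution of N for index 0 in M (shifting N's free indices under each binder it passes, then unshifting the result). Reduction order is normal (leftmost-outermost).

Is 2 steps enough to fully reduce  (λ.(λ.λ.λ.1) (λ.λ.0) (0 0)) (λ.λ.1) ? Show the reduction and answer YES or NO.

  start: (λ.(λ.λ.λ.1) (λ.λ.0) (0 0)) (λ.λ.1)
  →1  (λ.λ.λ.1) (λ.λ.0) ((λ.λ.1) (λ.λ.1))
  →2  (λ.λ.1) ((λ.λ.1) (λ.λ.1))

Answer: NO — after 2 steps the term is (λ.λ.1) ((λ.λ.1) (λ.λ.1)), not yet normal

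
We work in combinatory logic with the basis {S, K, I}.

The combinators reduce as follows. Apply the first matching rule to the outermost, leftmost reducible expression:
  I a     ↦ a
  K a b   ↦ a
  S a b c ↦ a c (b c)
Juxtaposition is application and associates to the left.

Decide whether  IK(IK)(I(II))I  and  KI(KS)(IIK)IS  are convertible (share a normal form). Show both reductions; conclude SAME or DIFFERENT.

Answer: DIFFERENT — A ⇓ KI, B ⇓ I

Derivation:
Term A:
  start: IK(IK)(I(II))I
  →1  K(IK)(I(II))I
  →2  IKI
  →3  KI

Term B:
  start: KI(KS)(IIK)IS
  →1  I(IIK)IS
  →2  IIKIS
  →3  IKIS
  →4  KIS
  →5  I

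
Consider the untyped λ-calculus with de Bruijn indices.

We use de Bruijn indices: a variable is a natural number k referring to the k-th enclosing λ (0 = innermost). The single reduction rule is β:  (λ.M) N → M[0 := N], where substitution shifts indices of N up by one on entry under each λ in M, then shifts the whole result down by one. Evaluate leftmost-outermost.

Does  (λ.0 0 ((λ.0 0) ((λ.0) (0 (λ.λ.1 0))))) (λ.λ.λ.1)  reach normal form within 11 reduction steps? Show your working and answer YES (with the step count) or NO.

  start: (λ.0 0 ((λ.0 0) ((λ.0) (0 (λ.λ.1 0))))) (λ.λ.λ.1)
  step 1: (λ.λ.λ.1) (λ.λ.λ.1) ((λ.0 0) ((λ.0) ((λ.λ.λ.1) (λ.λ.1 0))))
  step 2: (λ.λ.1) ((λ.0 0) ((λ.0) ((λ.λ.λ.1) (λ.λ.1 0))))
  step 3: λ.(λ.0 0) ((λ.0) ((λ.λ.λ.1) (λ.λ.1 0)))
  step 4: λ.(λ.0) ((λ.λ.λ.1) (λ.λ.1 0)) ((λ.0) ((λ.λ.λ.1) (λ.λ.1 0)))
  step 5: λ.(λ.λ.λ.1) (λ.λ.1 0) ((λ.0) ((λ.λ.λ.1) (λ.λ.1 0)))
  step 6: λ.(λ.λ.1) ((λ.0) ((λ.λ.λ.1) (λ.λ.1 0)))
  step 7: λ.λ.(λ.0) ((λ.λ.λ.1) (λ.λ.1 0))
  step 8: λ.λ.(λ.λ.λ.1) (λ.λ.1 0)
  step 9: λ.λ.λ.λ.1

Answer: YES — reaches normal form λ.λ.λ.λ.1 in 9 ≤ 11 steps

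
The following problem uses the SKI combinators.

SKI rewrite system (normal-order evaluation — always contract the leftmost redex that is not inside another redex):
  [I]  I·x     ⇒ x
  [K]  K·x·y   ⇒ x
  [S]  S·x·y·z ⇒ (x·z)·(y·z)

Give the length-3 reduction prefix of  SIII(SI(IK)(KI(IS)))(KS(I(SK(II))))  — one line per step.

Answer: after 3 steps: II(SI(IK)(KI(IS)))(KS(I(SK(II))))

Reduction:
  start: SIII(SI(IK)(KI(IS)))(KS(I(SK(II))))
  step 1: II(II)(SI(IK)(KI(IS)))(KS(I(SK(II))))
  step 2: I(II)(SI(IK)(KI(IS)))(KS(I(SK(II))))
  step 3: II(SI(IK)(KI(IS)))(KS(I(SK(II))))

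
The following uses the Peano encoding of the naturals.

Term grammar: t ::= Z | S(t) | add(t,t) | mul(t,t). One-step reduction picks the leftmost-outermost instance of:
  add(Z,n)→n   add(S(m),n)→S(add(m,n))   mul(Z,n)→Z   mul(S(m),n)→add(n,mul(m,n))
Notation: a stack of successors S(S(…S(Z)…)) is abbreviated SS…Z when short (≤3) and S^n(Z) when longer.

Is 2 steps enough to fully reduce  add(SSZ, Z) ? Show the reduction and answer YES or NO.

Answer: NO — after 2 steps the term is S(S(add(Z, Z))), not yet normal

Derivation:
  start: add(SSZ, Z)
  step 1: S(add(SZ, Z))
  step 2: S(S(add(Z, Z)))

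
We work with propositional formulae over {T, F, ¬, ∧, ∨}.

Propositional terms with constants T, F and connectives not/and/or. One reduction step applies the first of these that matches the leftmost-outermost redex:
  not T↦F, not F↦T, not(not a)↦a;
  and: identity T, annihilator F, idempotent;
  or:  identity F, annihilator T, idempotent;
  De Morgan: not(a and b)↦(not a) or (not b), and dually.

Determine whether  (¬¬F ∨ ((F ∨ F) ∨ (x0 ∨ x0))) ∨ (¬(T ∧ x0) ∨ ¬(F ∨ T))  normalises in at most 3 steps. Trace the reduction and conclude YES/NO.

  start: (¬¬F ∨ ((F ∨ F) ∨ (x0 ∨ x0))) ∨ (¬(T ∧ x0) ∨ ¬(F ∨ T))
  step 1: (F ∨ ((F ∨ F) ∨ (x0 ∨ x0))) ∨ (¬(T ∧ x0) ∨ ¬(F ∨ T))
  step 2: ((F ∨ F) ∨ (x0 ∨ x0)) ∨ (¬(T ∧ x0) ∨ ¬(F ∨ T))
  step 3: (F ∨ (x0 ∨ x0)) ∨ (¬(T ∧ x0) ∨ ¬(F ∨ T))

Answer: NO — after 3 steps the term is (F ∨ (x0 ∨ x0)) ∨ (¬(T ∧ x0) ∨ ¬(F ∨ T)), not yet normal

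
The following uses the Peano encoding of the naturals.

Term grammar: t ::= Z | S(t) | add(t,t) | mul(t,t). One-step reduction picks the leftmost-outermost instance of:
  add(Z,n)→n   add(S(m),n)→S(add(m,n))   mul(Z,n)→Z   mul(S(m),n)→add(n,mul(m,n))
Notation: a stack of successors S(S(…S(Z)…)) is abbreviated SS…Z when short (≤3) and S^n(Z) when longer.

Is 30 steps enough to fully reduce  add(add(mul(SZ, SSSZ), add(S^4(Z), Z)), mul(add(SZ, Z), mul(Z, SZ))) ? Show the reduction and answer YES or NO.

Answer: YES — reaches normal form S^7(Z) in 29 ≤ 30 steps

Working:
  start: add(add(mul(SZ, SSSZ), add(S^4(Z), Z)), mul(add(SZ, Z), mul(Z, SZ)))
  step 1: add(add(add(SSSZ, mul(Z, SSSZ)), add(S^4(Z), Z)), mul(add(SZ, Z), mul(Z, SZ)))
  step 2: add(add(S(add(SSZ, mul(Z, SSSZ))), add(S^4(Z), Z)), mul(add(SZ, Z), mul(Z, SZ)))
  step 3: add(S(add(add(SSZ, mul(Z, SSSZ)), add(S^4(Z), Z))), mul(add(SZ, Z), mul(Z, SZ)))
  step 4: S(add(add(add(SSZ, mul(Z, SSSZ)), add(S^4(Z), Z)), mul(add(SZ, Z), mul(Z, SZ))))
  step 5: S(add(add(S(add(SZ, mul(Z, SSSZ))), add(S^4(Z), Z)), mul(add(SZ, Z), mul(Z, SZ))))
  step 6: S(add(S(add(add(SZ, mul(Z, SSSZ)), add(S^4(Z), Z))), mul(add(SZ, Z), mul(Z, SZ))))
  step 7: S(S(add(add(add(SZ, mul(Z, SSSZ)), add(S^4(Z), Z)), mul(add(SZ, Z), mul(Z, SZ)))))
  step 8: S(S(add(add(S(add(Z, mul(Z, SSSZ))), add(S^4(Z), Z)), mul(add(SZ, Z), mul(Z, SZ)))))
  step 9: S(S(add(S(add(add(Z, mul(Z, SSSZ)), add(S^4(Z), Z))), mul(add(SZ, Z), mul(Z, SZ)))))
  step 10: S(S(S(add(add(add(Z, mul(Z, SSSZ)), add(S^4(Z), Z)), mul(add(SZ, Z), mul(Z, SZ))))))
  step 11: S(S(S(add(add(mul(Z, SSSZ), add(S^4(Z), Z)), mul(add(SZ, Z), mul(Z, SZ))))))
  step 12: S(S(S(add(add(Z, add(S^4(Z), Z)), mul(add(SZ, Z), mul(Z, SZ))))))
  step 13: S(S(S(add(add(S^4(Z), Z), mul(add(SZ, Z), mul(Z, SZ))))))
  step 14: S(S(S(add(S(add(SSSZ, Z)), mul(add(SZ, Z), mul(Z, SZ))))))
  step 15: S(S(S(S(add(add(SSSZ, Z), mul(add(SZ, Z), mul(Z, SZ)))))))
  step 16: S(S(S(S(add(S(add(SSZ, Z)), mul(add(SZ, Z), mul(Z, SZ)))))))
  step 17: S(S(S(S(S(add(add(SSZ, Z), mul(add(SZ, Z), mul(Z, SZ))))))))
  step 18: S(S(S(S(S(add(S(add(SZ, Z)), mul(add(SZ, Z), mul(Z, SZ))))))))
  step 19: S(S(S(S(S(S(add(add(SZ, Z), mul(add(SZ, Z), mul(Z, SZ)))))))))
  step 20: S(S(S(S(S(S(add(S(add(Z, Z)), mul(add(SZ, Z), mul(Z, SZ)))))))))
  step 21: S(S(S(S(S(S(S(add(add(Z, Z), mul(add(SZ, Z), mul(Z, SZ))))))))))
  step 22: S(S(S(S(S(S(S(add(Z, mul(add(SZ, Z), mul(Z, SZ))))))))))
  step 23: S(S(S(S(S(S(S(mul(add(SZ, Z), mul(Z, SZ)))))))))
  step 24: S(S(S(S(S(S(S(mul(S(add(Z, Z)), mul(Z, SZ)))))))))
  step 25: S(S(S(S(S(S(S(add(mul(Z, SZ), mul(add(Z, Z), mul(Z, SZ))))))))))
  step 26: S(S(S(S(S(S(S(add(Z, mul(add(Z, Z), mul(Z, SZ))))))))))
  step 27: S(S(S(S(S(S(S(mul(add(Z, Z), mul(Z, SZ)))))))))
  step 28: S(S(S(S(S(S(S(mul(Z, mul(Z, SZ)))))))))
  step 29: S^7(Z)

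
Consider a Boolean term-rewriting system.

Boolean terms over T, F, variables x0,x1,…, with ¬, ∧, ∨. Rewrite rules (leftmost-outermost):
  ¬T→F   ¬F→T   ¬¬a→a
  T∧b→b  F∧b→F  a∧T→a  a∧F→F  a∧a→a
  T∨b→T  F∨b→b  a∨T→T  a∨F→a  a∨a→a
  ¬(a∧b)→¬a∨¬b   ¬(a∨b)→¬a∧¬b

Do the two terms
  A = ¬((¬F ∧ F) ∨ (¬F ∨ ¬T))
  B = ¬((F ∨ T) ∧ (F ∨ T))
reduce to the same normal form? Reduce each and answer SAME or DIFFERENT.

Answer: SAME — A ⇓ F, B ⇓ F

Derivation:
Term A:
  start: ¬((¬F ∧ F) ∨ (¬F ∨ ¬T))
  [1] ¬(¬F ∧ F) ∧ ¬(¬F ∨ ¬T)
  [2] (¬¬F ∨ ¬F) ∧ ¬(¬F ∨ ¬T)
  [3] (F ∨ ¬F) ∧ ¬(¬F ∨ ¬T)
  [4] ¬F ∧ ¬(¬F ∨ ¬T)
  [5] T ∧ ¬(¬F ∨ ¬T)
  [6] ¬(¬F ∨ ¬T)
  [7] ¬¬F ∧ ¬¬T
  [8] F ∧ ¬¬T
  [9] F

Term B:
  start: ¬((F ∨ T) ∧ (F ∨ T))
  [1] ¬(F ∨ T) ∨ ¬(F ∨ T)
  [2] ¬(F ∨ T)
  [3] ¬F ∧ ¬T
  [4] T ∧ ¬T
  [5] ¬T
  [6] F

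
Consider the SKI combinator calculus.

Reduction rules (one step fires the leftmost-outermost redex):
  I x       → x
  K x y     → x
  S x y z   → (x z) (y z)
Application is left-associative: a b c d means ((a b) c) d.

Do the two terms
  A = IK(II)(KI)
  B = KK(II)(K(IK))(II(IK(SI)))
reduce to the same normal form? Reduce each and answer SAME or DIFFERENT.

Term A:
  start: IK(II)(KI)
  step 1: K(II)(KI)
  step 2: II
  step 3: I

Term B:
  start: KK(II)(K(IK))(II(IK(SI)))
  step 1: K(K(IK))(II(IK(SI)))
  step 2: K(IK)
  step 3: KK

Answer: DIFFERENT — A ⇓ I, B ⇓ KK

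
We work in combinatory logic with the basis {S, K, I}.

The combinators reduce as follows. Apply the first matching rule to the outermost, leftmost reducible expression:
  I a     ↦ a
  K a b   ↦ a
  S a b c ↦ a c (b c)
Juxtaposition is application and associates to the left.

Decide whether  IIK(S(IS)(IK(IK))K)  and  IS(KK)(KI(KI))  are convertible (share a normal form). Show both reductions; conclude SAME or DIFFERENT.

Answer: DIFFERENT — A ⇓ K(SKK), B ⇓ S(KK)I

Reduction:
Term A:
  start: IIK(S(IS)(IK(IK))K)
  →1  IK(S(IS)(IK(IK))K)
  →2  K(S(IS)(IK(IK))K)
  →3  K(ISK(IK(IK)K))
  →4  K(SK(IK(IK)K))
  →5  K(SK(K(IK)K))
  →6  K(SK(IK))
  →7  K(SKK)

Term B:
  start: IS(KK)(KI(KI))
  →1  S(KK)(KI(KI))
  →2  S(KK)I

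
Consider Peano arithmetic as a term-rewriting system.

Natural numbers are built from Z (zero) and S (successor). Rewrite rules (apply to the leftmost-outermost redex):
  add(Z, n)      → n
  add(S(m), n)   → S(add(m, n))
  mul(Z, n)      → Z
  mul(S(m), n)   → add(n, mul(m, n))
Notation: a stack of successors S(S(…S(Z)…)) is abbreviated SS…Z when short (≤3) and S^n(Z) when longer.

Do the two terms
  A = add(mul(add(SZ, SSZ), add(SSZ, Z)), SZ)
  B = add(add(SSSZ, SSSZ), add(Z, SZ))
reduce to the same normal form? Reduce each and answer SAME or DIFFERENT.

Term A:
  start: add(mul(add(SZ, SSZ), add(SSZ, Z)), SZ)
  →1  add(mul(S(add(Z, SSZ)), add(SSZ, Z)), SZ)
  →2  add(add(add(SSZ, Z), mul(add(Z, SSZ), add(SSZ, Z))), SZ)
  →3  add(add(S(add(SZ, Z)), mul(add(Z, SSZ), add(SSZ, Z))), SZ)
  →4  add(S(add(add(SZ, Z), mul(add(Z, SSZ), add(SSZ, Z)))), SZ)
  →5  S(add(add(add(SZ, Z), mul(add(Z, SSZ), add(SSZ, Z))), SZ))
  →6  S(add(add(S(add(Z, Z)), mul(add(Z, SSZ), add(SSZ, Z))), SZ))
  →7  S(add(S(add(add(Z, Z), mul(add(Z, SSZ), add(SSZ, Z)))), SZ))
  →8  S(S(add(add(add(Z, Z), mul(add(Z, SSZ), add(SSZ, Z))), SZ)))
  →9  S(S(add(add(Z, mul(add(Z, SSZ), add(SSZ, Z))), SZ)))
  →10  S(S(add(mul(add(Z, SSZ), add(SSZ, Z)), SZ)))
  →11  S(S(add(mul(SSZ, add(SSZ, Z)), SZ)))
  →12  S(S(add(add(add(SSZ, Z), mul(SZ, add(SSZ, Z))), SZ)))
  →13  S(S(add(add(S(add(SZ, Z)), mul(SZ, add(SSZ, Z))), SZ)))
  →14  S(S(add(S(add(add(SZ, Z), mul(SZ, add(SSZ, Z)))), SZ)))
  →15  S(S(S(add(add(add(SZ, Z), mul(SZ, add(SSZ, Z))), SZ))))
  →16  S(S(S(add(add(S(add(Z, Z)), mul(SZ, add(SSZ, Z))), SZ))))
  →17  S(S(S(add(S(add(add(Z, Z), mul(SZ, add(SSZ, Z)))), SZ))))
  →18  S(S(S(S(add(add(add(Z, Z), mul(SZ, add(SSZ, Z))), SZ)))))
  →19  S(S(S(S(add(add(Z, mul(SZ, add(SSZ, Z))), SZ)))))
  →20  S(S(S(S(add(mul(SZ, add(SSZ, Z)), SZ)))))
  →21  S(S(S(S(add(add(add(SSZ, Z), mul(Z, add(SSZ, Z))), SZ)))))
  →22  S(S(S(S(add(add(S(add(SZ, Z)), mul(Z, add(SSZ, Z))), SZ)))))
  →23  S(S(S(S(add(S(add(add(SZ, Z), mul(Z, add(SSZ, Z)))), SZ)))))
  →24  S(S(S(S(S(add(add(add(SZ, Z), mul(Z, add(SSZ, Z))), SZ))))))
  →25  S(S(S(S(S(add(add(S(add(Z, Z)), mul(Z, add(SSZ, Z))), SZ))))))
  →26  S(S(S(S(S(add(S(add(add(Z, Z), mul(Z, add(SSZ, Z)))), SZ))))))
  →27  S(S(S(S(S(S(add(add(add(Z, Z), mul(Z, add(SSZ, Z))), SZ)))))))
  →28  S(S(S(S(S(S(add(add(Z, mul(Z, add(SSZ, Z))), SZ)))))))
  →29  S(S(S(S(S(S(add(mul(Z, add(SSZ, Z)), SZ)))))))
  →30  S(S(S(S(S(S(add(Z, SZ)))))))
  →31  S^7(Z)

Term B:
  start: add(add(SSSZ, SSSZ), add(Z, SZ))
  →1  add(S(add(SSZ, SSSZ)), add(Z, SZ))
  →2  S(add(add(SSZ, SSSZ), add(Z, SZ)))
  →3  S(add(S(add(SZ, SSSZ)), add(Z, SZ)))
  →4  S(S(add(add(SZ, SSSZ), add(Z, SZ))))
  →5  S(S(add(S(add(Z, SSSZ)), add(Z, SZ))))
  →6  S(S(S(add(add(Z, SSSZ), add(Z, SZ)))))
  →7  S(S(S(add(SSSZ, add(Z, SZ)))))
  →8  S(S(S(S(add(SSZ, add(Z, SZ))))))
  →9  S(S(S(S(S(add(SZ, add(Z, SZ)))))))
  →10  S(S(S(S(S(S(add(Z, add(Z, SZ))))))))
  →11  S(S(S(S(S(S(add(Z, SZ)))))))
  →12  S^7(Z)

Answer: SAME — A ⇓ S^7(Z), B ⇓ S^7(Z)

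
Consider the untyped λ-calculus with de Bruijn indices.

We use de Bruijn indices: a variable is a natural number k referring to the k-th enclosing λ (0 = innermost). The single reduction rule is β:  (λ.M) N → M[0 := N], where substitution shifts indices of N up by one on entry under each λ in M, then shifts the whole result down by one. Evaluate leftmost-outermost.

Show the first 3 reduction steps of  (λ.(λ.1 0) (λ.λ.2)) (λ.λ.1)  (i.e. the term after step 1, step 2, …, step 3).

  start: (λ.(λ.1 0) (λ.λ.2)) (λ.λ.1)
  step 1: (λ.(λ.λ.1) 0) (λ.λ.λ.λ.1)
  step 2: (λ.λ.1) (λ.λ.λ.λ.1)
  step 3: λ.λ.λ.λ.λ.1

Answer: after 3 steps: λ.λ.λ.λ.λ.1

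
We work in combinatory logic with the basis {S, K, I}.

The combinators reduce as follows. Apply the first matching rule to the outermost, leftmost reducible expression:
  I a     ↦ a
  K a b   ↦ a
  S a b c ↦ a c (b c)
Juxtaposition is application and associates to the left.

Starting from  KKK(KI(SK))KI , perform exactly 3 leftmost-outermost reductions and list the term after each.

  start: KKK(KI(SK))KI
  step 1: K(KI(SK))KI
  step 2: KI(SK)I
  step 3: II

Answer: after 3 steps: II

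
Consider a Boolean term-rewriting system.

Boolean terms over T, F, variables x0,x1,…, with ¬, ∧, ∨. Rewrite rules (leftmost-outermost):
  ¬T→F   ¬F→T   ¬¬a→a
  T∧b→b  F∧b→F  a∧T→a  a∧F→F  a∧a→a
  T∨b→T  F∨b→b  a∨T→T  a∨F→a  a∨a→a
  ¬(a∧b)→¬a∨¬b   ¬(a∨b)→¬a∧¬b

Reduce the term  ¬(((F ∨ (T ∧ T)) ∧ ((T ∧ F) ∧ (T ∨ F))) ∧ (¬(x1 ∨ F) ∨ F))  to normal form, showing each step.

  start: ¬(((F ∨ (T ∧ T)) ∧ ((T ∧ F) ∧ (T ∨ F))) ∧ (¬(x1 ∨ F) ∨ F))
  →1  ¬((F ∨ (T ∧ T)) ∧ ((T ∧ F) ∧ (T ∨ F))) ∨ ¬(¬(x1 ∨ F) ∨ F)
  →2  (¬(F ∨ (T ∧ T)) ∨ ¬((T ∧ F) ∧ (T ∨ F))) ∨ ¬(¬(x1 ∨ F) ∨ F)
  →3  ((¬F ∧ ¬(T ∧ T)) ∨ ¬((T ∧ F) ∧ (T ∨ F))) ∨ ¬(¬(x1 ∨ F) ∨ F)
  →4  ((T ∧ ¬(T ∧ T)) ∨ ¬((T ∧ F) ∧ (T ∨ F))) ∨ ¬(¬(x1 ∨ F) ∨ F)
  →5  (¬(T ∧ T) ∨ ¬((T ∧ F) ∧ (T ∨ F))) ∨ ¬(¬(x1 ∨ F) ∨ F)
  →6  ((¬T ∨ ¬T) ∨ ¬((T ∧ F) ∧ (T ∨ F))) ∨ ¬(¬(x1 ∨ F) ∨ F)
  →7  (¬T ∨ ¬((T ∧ F) ∧ (T ∨ F))) ∨ ¬(¬(x1 ∨ F) ∨ F)
  →8  (F ∨ ¬((T ∧ F) ∧ (T ∨ F))) ∨ ¬(¬(x1 ∨ F) ∨ F)
  →9  ¬((T ∧ F) ∧ (T ∨ F)) ∨ ¬(¬(x1 ∨ F) ∨ F)
  →10  (¬(T ∧ F) ∨ ¬(T ∨ F)) ∨ ¬(¬(x1 ∨ F) ∨ F)
  →11  ((¬T ∨ ¬F) ∨ ¬(T ∨ F)) ∨ ¬(¬(x1 ∨ F) ∨ F)
  →12  ((F ∨ ¬F) ∨ ¬(T ∨ F)) ∨ ¬(¬(x1 ∨ F) ∨ F)
  →13  (¬F ∨ ¬(T ∨ F)) ∨ ¬(¬(x1 ∨ F) ∨ F)
  →14  (T ∨ ¬(T ∨ F)) ∨ ¬(¬(x1 ∨ F) ∨ F)
  →15  T ∨ ¬(¬(x1 ∨ F) ∨ F)
  →16  T

Answer: normal form = T  (in 16 steps)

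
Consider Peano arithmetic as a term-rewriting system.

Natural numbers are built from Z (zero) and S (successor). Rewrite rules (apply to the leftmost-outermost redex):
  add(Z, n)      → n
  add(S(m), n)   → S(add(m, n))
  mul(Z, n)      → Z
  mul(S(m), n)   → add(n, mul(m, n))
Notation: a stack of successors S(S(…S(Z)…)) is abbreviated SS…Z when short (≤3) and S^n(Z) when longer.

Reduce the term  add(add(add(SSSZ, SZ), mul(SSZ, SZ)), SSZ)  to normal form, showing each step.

Answer: normal form = S^8(Z)  (in 23 steps)

Reduction:
  start: add(add(add(SSSZ, SZ), mul(SSZ, SZ)), SSZ)
  [1] add(add(S(add(SSZ, SZ)), mul(SSZ, SZ)), SSZ)
  [2] add(S(add(add(SSZ, SZ), mul(SSZ, SZ))), SSZ)
  [3] S(add(add(add(SSZ, SZ), mul(SSZ, SZ)), SSZ))
  [4] S(add(add(S(add(SZ, SZ)), mul(SSZ, SZ)), SSZ))
  [5] S(add(S(add(add(SZ, SZ), mul(SSZ, SZ))), SSZ))
  [6] S(S(add(add(add(SZ, SZ), mul(SSZ, SZ)), SSZ)))
  [7] S(S(add(add(S(add(Z, SZ)), mul(SSZ, SZ)), SSZ)))
  [8] S(S(add(S(add(add(Z, SZ), mul(SSZ, SZ))), SSZ)))
  [9] S(S(S(add(add(add(Z, SZ), mul(SSZ, SZ)), SSZ))))
  [10] S(S(S(add(add(SZ, mul(SSZ, SZ)), SSZ))))
  [11] S(S(S(add(S(add(Z, mul(SSZ, SZ))), SSZ))))
  [12] S(S(S(S(add(add(Z, mul(SSZ, SZ)), SSZ)))))
  [13] S(S(S(S(add(mul(SSZ, SZ), SSZ)))))
  [14] S(S(S(S(add(add(SZ, mul(SZ, SZ)), SSZ)))))
  [15] S(S(S(S(add(S(add(Z, mul(SZ, SZ))), SSZ)))))
  [16] S(S(S(S(S(add(add(Z, mul(SZ, SZ)), SSZ))))))
  [17] S(S(S(S(S(add(mul(SZ, SZ), SSZ))))))
  [18] S(S(S(S(S(add(add(SZ, mul(Z, SZ)), SSZ))))))
  [19] S(S(S(S(S(add(S(add(Z, mul(Z, SZ))), SSZ))))))
  [20] S(S(S(S(S(S(add(add(Z, mul(Z, SZ)), SSZ)))))))
  [21] S(S(S(S(S(S(add(mul(Z, SZ), SSZ)))))))
  [22] S(S(S(S(S(S(add(Z, SSZ)))))))
  [23] S^8(Z)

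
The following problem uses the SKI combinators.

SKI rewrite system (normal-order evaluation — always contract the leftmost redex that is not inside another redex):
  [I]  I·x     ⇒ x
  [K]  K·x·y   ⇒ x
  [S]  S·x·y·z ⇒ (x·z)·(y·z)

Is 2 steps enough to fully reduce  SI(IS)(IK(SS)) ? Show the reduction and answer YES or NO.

Answer: NO — after 2 steps the term is IK(SS)(IS(IK(SS))), not yet normal

Working:
  start: SI(IS)(IK(SS))
  →1  I(IK(SS))(IS(IK(SS)))
  →2  IK(SS)(IS(IK(SS)))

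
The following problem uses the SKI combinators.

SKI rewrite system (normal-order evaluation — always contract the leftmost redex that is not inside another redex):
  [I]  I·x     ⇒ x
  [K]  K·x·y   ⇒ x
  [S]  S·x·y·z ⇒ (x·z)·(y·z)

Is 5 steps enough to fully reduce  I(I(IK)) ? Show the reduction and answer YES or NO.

Answer: YES — reaches normal form K in 3 ≤ 5 steps

Working:
  start: I(I(IK))
  [1] I(IK)
  [2] IK
  [3] K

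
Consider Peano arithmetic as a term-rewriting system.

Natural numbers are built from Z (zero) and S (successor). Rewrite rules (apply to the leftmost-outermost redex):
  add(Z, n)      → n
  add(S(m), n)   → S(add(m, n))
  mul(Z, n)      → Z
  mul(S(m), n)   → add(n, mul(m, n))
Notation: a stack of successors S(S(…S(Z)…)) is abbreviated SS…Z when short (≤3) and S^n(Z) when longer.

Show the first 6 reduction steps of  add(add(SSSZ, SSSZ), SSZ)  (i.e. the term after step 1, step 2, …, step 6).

Answer: after 6 steps: S(S(S(add(add(Z, SSSZ), SSZ))))

Reduction:
  start: add(add(SSSZ, SSSZ), SSZ)
  step 1: add(S(add(SSZ, SSSZ)), SSZ)
  step 2: S(add(add(SSZ, SSSZ), SSZ))
  step 3: S(add(S(add(SZ, SSSZ)), SSZ))
  step 4: S(S(add(add(SZ, SSSZ), SSZ)))
  step 5: S(S(add(S(add(Z, SSSZ)), SSZ)))
  step 6: S(S(S(add(add(Z, SSSZ), SSZ))))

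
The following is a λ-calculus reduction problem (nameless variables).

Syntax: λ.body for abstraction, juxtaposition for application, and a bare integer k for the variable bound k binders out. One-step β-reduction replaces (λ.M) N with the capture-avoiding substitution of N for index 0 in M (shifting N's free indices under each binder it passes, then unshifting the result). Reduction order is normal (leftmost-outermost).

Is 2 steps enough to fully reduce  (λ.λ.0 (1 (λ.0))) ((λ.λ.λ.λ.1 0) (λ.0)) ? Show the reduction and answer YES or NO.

  start: (λ.λ.0 (1 (λ.0))) ((λ.λ.λ.λ.1 0) (λ.0))
  step 1: λ.0 ((λ.λ.λ.λ.1 0) (λ.0) (λ.0))
  step 2: λ.0 ((λ.λ.λ.1 0) (λ.0))

Answer: NO — after 2 steps the term is λ.0 ((λ.λ.λ.1 0) (λ.0)), not yet normal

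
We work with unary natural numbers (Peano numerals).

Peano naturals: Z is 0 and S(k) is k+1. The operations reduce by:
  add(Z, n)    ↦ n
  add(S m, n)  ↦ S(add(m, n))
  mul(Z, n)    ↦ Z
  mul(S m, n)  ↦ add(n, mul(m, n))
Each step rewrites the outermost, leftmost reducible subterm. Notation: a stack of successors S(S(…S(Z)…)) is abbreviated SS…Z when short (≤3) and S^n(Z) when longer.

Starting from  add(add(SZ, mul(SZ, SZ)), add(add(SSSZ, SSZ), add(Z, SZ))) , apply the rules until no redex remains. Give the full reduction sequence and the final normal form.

Answer: normal form = S^8(Z)  (in 20 steps)

Working:
  start: add(add(SZ, mul(SZ, SZ)), add(add(SSSZ, SSZ), add(Z, SZ)))
  →1  add(S(add(Z, mul(SZ, SZ))), add(add(SSSZ, SSZ), add(Z, SZ)))
  →2  S(add(add(Z, mul(SZ, SZ)), add(add(SSSZ, SSZ), add(Z, SZ))))
  →3  S(add(mul(SZ, SZ), add(add(SSSZ, SSZ), add(Z, SZ))))
  →4  S(add(add(SZ, mul(Z, SZ)), add(add(SSSZ, SSZ), add(Z, SZ))))
  →5  S(add(S(add(Z, mul(Z, SZ))), add(add(SSSZ, SSZ), add(Z, SZ))))
  →6  S(S(add(add(Z, mul(Z, SZ)), add(add(SSSZ, SSZ), add(Z, SZ)))))
  →7  S(S(add(mul(Z, SZ), add(add(SSSZ, SSZ), add(Z, SZ)))))
  →8  S(S(add(Z, add(add(SSSZ, SSZ), add(Z, SZ)))))
  →9  S(S(add(add(SSSZ, SSZ), add(Z, SZ))))
  →10  S(S(add(S(add(SSZ, SSZ)), add(Z, SZ))))
  →11  S(S(S(add(add(SSZ, SSZ), add(Z, SZ)))))
  →12  S(S(S(add(S(add(SZ, SSZ)), add(Z, SZ)))))
  →13  S(S(S(S(add(add(SZ, SSZ), add(Z, SZ))))))
  →14  S(S(S(S(add(S(add(Z, SSZ)), add(Z, SZ))))))
  →15  S(S(S(S(S(add(add(Z, SSZ), add(Z, SZ)))))))
  →16  S(S(S(S(S(add(SSZ, add(Z, SZ)))))))
  →17  S(S(S(S(S(S(add(SZ, add(Z, SZ))))))))
  →18  S(S(S(S(S(S(S(add(Z, add(Z, SZ)))))))))
  →19  S(S(S(S(S(S(S(add(Z, SZ))))))))
  →20  S^8(Z)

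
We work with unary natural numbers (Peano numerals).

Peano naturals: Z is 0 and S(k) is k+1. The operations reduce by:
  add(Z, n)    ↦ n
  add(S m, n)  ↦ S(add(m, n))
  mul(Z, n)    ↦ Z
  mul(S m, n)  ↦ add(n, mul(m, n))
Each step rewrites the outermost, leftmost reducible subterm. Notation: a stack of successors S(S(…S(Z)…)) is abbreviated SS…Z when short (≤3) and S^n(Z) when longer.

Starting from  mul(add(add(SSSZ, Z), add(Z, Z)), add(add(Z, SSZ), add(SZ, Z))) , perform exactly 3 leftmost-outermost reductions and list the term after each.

  start: mul(add(add(SSSZ, Z), add(Z, Z)), add(add(Z, SSZ), add(SZ, Z)))
  step 1: mul(add(S(add(SSZ, Z)), add(Z, Z)), add(add(Z, SSZ), add(SZ, Z)))
  step 2: mul(S(add(add(SSZ, Z), add(Z, Z))), add(add(Z, SSZ), add(SZ, Z)))
  step 3: add(add(add(Z, SSZ), add(SZ, Z)), mul(add(add(SSZ, Z), add(Z, Z)), add(add(Z, SSZ), add(SZ, Z))))

Answer: after 3 steps: add(add(add(Z, SSZ), add(SZ, Z)), mul(add(add(SSZ, Z), add(Z, Z)), add(add(Z, SSZ), add(SZ, Z))))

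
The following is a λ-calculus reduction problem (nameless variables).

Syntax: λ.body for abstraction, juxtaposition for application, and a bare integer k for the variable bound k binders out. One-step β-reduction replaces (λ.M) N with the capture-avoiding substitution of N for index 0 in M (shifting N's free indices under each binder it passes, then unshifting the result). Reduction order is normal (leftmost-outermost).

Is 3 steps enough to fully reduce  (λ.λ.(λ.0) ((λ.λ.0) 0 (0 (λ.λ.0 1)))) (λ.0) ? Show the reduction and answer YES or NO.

Answer: NO — after 3 steps the term is λ.(λ.0) (0 (λ.λ.0 1)), not yet normal

Reduction:
  start: (λ.λ.(λ.0) ((λ.λ.0) 0 (0 (λ.λ.0 1)))) (λ.0)
  step 1: λ.(λ.0) ((λ.λ.0) 0 (0 (λ.λ.0 1)))
  step 2: λ.(λ.λ.0) 0 (0 (λ.λ.0 1))
  step 3: λ.(λ.0) (0 (λ.λ.0 1))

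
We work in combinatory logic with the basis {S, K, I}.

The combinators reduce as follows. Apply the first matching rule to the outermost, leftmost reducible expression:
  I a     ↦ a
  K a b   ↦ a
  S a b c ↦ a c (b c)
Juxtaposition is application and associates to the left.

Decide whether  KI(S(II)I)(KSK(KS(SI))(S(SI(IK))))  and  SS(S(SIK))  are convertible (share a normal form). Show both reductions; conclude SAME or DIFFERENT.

Answer: SAME — A ⇓ SS(S(SIK)), B ⇓ SS(S(SIK))

Derivation:
Term A:
  start: KI(S(II)I)(KSK(KS(SI))(S(SI(IK))))
  step 1: I(KSK(KS(SI))(S(SI(IK))))
  step 2: KSK(KS(SI))(S(SI(IK)))
  step 3: S(KS(SI))(S(SI(IK)))
  step 4: SS(S(SI(IK)))
  step 5: SS(S(SIK))

Term B:
  start: SS(S(SIK))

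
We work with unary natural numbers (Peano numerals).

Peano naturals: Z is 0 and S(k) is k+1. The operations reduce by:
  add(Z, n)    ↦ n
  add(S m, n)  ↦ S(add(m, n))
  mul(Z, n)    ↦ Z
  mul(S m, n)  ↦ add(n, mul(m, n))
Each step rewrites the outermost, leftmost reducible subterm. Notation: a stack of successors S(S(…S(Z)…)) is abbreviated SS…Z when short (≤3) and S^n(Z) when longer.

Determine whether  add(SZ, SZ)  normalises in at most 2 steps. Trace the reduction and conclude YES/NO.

Answer: YES — reaches normal form SSZ in 2 ≤ 2 steps

Working:
  start: add(SZ, SZ)
  [1] S(add(Z, SZ))
  [2] SSZ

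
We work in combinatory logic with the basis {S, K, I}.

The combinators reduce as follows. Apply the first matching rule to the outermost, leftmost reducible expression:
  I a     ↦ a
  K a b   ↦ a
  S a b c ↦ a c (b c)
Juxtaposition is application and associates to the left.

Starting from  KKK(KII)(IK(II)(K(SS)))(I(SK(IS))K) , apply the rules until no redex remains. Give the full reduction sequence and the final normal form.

  start: KKK(KII)(IK(II)(K(SS)))(I(SK(IS))K)
  [1] K(KII)(IK(II)(K(SS)))(I(SK(IS))K)
  [2] KII(I(SK(IS))K)
  [3] I(I(SK(IS))K)
  [4] I(SK(IS))K
  [5] SK(IS)K
  [6] KK(ISK)
  [7] K

Answer: normal form = K  (in 7 steps)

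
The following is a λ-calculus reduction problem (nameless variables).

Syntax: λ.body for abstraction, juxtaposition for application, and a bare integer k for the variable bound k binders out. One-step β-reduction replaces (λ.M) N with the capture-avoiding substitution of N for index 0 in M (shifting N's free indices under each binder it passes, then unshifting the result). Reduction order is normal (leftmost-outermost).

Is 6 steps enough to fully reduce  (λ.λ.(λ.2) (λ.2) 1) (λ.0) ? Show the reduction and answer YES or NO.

  start: (λ.λ.(λ.2) (λ.2) 1) (λ.0)
  [1] λ.(λ.λ.0) (λ.λ.0) (λ.0)
  [2] λ.(λ.0) (λ.0)
  [3] λ.λ.0

Answer: YES — reaches normal form λ.λ.0 in 3 ≤ 6 steps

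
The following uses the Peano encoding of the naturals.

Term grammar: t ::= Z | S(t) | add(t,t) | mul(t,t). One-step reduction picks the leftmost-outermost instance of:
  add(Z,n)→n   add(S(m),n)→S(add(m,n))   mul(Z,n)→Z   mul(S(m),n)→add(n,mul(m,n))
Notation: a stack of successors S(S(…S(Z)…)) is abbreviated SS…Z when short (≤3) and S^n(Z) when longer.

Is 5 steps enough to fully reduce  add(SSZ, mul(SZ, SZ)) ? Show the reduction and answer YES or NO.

  start: add(SSZ, mul(SZ, SZ))
  →1  S(add(SZ, mul(SZ, SZ)))
  →2  S(S(add(Z, mul(SZ, SZ))))
  →3  S(S(mul(SZ, SZ)))
  →4  S(S(add(SZ, mul(Z, SZ))))
  →5  S(S(S(add(Z, mul(Z, SZ)))))

Answer: NO — after 5 steps the term is S(S(S(add(Z, mul(Z, SZ))))), not yet normal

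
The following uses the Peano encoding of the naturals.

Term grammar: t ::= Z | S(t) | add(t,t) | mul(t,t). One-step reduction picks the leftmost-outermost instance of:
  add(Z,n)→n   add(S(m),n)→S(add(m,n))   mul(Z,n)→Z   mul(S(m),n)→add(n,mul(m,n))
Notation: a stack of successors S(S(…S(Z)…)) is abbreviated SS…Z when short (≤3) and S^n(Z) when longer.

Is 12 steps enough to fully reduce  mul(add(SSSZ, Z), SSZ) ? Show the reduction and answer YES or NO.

Answer: NO — after 12 steps the term is S(S(S(S(add(SSZ, mul(add(Z, Z), SSZ)))))), not yet normal

Reduction:
  start: mul(add(SSSZ, Z), SSZ)
  →1  mul(S(add(SSZ, Z)), SSZ)
  →2  add(SSZ, mul(add(SSZ, Z), SSZ))
  →3  S(add(SZ, mul(add(SSZ, Z), SSZ)))
  →4  S(S(add(Z, mul(add(SSZ, Z), SSZ))))
  →5  S(S(mul(add(SSZ, Z), SSZ)))
  →6  S(S(mul(S(add(SZ, Z)), SSZ)))
  →7  S(S(add(SSZ, mul(add(SZ, Z), SSZ))))
  →8  S(S(S(add(SZ, mul(add(SZ, Z), SSZ)))))
  →9  S(S(S(S(add(Z, mul(add(SZ, Z), SSZ))))))
  →10  S(S(S(S(mul(add(SZ, Z), SSZ)))))
  →11  S(S(S(S(mul(S(add(Z, Z)), SSZ)))))
  →12  S(S(S(S(add(SSZ, mul(add(Z, Z), SSZ))))))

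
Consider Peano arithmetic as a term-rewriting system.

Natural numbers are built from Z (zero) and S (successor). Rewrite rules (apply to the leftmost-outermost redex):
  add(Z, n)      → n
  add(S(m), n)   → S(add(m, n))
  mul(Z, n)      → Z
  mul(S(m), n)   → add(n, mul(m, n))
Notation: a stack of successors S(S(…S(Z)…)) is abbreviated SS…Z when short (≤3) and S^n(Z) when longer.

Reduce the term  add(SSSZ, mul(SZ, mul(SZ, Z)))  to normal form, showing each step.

Answer: normal form = SSSZ  (in 10 steps)

Reduction:
  start: add(SSSZ, mul(SZ, mul(SZ, Z)))
  →1  S(add(SSZ, mul(SZ, mul(SZ, Z))))
  →2  S(S(add(SZ, mul(SZ, mul(SZ, Z)))))
  →3  S(S(S(add(Z, mul(SZ, mul(SZ, Z))))))
  →4  S(S(S(mul(SZ, mul(SZ, Z)))))
  →5  S(S(S(add(mul(SZ, Z), mul(Z, mul(SZ, Z))))))
  →6  S(S(S(add(add(Z, mul(Z, Z)), mul(Z, mul(SZ, Z))))))
  →7  S(S(S(add(mul(Z, Z), mul(Z, mul(SZ, Z))))))
  →8  S(S(S(add(Z, mul(Z, mul(SZ, Z))))))
  →9  S(S(S(mul(Z, mul(SZ, Z)))))
  →10  SSSZ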